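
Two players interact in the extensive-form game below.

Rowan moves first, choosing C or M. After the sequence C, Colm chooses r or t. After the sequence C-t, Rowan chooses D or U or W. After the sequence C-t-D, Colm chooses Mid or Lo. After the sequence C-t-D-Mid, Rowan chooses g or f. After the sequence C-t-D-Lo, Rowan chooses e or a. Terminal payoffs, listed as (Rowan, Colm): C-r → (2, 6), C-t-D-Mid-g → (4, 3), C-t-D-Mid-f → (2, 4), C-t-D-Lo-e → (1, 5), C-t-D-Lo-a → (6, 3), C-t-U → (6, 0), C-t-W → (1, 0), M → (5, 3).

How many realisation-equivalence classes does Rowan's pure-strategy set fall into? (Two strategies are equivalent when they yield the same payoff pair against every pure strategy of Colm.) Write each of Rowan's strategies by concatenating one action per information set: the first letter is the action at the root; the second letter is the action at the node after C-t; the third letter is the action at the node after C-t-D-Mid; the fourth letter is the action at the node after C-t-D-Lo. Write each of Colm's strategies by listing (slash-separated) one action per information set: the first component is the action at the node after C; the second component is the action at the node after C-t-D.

7

Rowan has 24 pure strategies: CDge, CDga, CDfe, CDfa, CUge, CUga, CUfe, CUfa, CWge, CWga, CWfe, CWfa, MDge, MDga, MDfe, MDfa, MUge, MUga, MUfe, MUfa, MWge, MWga, MWfe, MWfa. Columns: r/Mid, r/Lo, t/Mid, t/Lo.
{CDge} → row (2,6) (2,6) (4,3) (1,5)
{CDga} → row (2,6) (2,6) (4,3) (6,3)
{CDfe} → row (2,6) (2,6) (2,4) (1,5)
{CDfa} → row (2,6) (2,6) (2,4) (6,3)
{CUge, CUga, CUfe, CUfa} → row (2,6) (2,6) (6,0) (6,0)
{CWge, CWga, CWfe, CWfa} → row (2,6) (2,6) (1,0) (1,0)
{MDge, MDga, MDfe, MDfa, MUge, MUga, MUfe, MUfa, MWge, MWga, MWfe, MWfa} → row (5,3) (5,3) (5,3) (5,3)
That's 7 distinct rows out of 24 strategies.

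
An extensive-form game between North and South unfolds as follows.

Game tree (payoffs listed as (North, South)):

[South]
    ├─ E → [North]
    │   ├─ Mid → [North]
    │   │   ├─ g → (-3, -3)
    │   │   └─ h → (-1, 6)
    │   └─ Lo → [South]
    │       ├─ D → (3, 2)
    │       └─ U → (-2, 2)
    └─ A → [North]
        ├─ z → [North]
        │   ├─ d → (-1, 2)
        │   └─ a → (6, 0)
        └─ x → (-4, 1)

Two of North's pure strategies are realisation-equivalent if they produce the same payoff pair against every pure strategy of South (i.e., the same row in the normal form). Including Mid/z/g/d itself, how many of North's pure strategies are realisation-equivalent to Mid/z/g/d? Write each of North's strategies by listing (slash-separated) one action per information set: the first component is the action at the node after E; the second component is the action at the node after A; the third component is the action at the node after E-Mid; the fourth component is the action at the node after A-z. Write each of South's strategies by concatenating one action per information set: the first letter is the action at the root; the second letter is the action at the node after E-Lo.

Row for Mid/z/g/d (columns ED, EU, AD, AU): (-3,-3) (-3,-3) (-1,2) (-1,2).
Every one of North's information sets is on the play path for some reply by South when North follows Mid/z/g/d.
Changing the action at any of them therefore changes at least one column, so only Mid/z/g/d itself gives this row.

1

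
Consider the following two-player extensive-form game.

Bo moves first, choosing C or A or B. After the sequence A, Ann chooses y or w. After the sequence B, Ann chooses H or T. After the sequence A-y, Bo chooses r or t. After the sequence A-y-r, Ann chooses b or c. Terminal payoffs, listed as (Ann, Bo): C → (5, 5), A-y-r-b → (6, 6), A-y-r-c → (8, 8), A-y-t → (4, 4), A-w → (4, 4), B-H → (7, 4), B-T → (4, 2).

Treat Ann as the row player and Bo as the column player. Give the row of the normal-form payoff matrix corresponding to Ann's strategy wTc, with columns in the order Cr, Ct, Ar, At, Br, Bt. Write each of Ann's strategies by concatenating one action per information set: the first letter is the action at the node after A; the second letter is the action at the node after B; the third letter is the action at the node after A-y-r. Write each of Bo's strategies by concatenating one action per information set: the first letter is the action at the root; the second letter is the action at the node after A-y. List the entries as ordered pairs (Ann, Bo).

(5,5) (5,5) (4,4) (4,4) (4,2) (4,2)

vs Cr: Bo plays C → (5, 5)
vs Ct: Bo plays C → (5, 5)
vs Ar: Bo plays A → Ann plays w at [A] → (4, 4)
vs At: Bo plays A → Ann plays w at [A] → (4, 4)
vs Br: Bo plays B → Ann plays T at [B] → (4, 2)
vs Bt: Bo plays B → Ann plays T at [B] → (4, 2)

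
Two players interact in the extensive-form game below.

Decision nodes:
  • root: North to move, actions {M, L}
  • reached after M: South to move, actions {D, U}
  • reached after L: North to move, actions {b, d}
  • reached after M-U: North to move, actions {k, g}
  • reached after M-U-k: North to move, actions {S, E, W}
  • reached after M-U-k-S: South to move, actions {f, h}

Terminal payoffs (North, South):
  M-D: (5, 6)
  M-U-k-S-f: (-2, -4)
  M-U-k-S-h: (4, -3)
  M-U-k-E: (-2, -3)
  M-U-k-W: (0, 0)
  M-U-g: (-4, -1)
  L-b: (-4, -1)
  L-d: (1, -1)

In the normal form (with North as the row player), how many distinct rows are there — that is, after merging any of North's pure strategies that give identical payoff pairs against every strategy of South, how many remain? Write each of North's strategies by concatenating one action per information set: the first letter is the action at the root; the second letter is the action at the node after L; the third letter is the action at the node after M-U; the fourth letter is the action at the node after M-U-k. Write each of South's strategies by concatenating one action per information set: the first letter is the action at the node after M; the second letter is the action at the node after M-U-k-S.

6

North has 24 pure strategies: MbkS, MbkE, MbkW, MbgS, MbgE, MbgW, MdkS, MdkE, MdkW, MdgS, MdgE, MdgW, LbkS, LbkE, LbkW, LbgS, LbgE, LbgW, LdkS, LdkE, LdkW, LdgS, LdgE, LdgW. Columns: Df, Dh, Uf, Uh.
{MbkS, MdkS} → row (5,6) (5,6) (-2,-4) (4,-3)
{MbkE, MdkE} → row (5,6) (5,6) (-2,-3) (-2,-3)
{MbkW, MdkW} → row (5,6) (5,6) (0,0) (0,0)
{MbgS, MbgE, MbgW, MdgS, MdgE, MdgW} → row (5,6) (5,6) (-4,-1) (-4,-1)
{LbkS, LbkE, LbkW, LbgS, LbgE, LbgW} → row (-4,-1) (-4,-1) (-4,-1) (-4,-1)
{LdkS, LdkE, LdkW, LdgS, LdgE, LdgW} → row (1,-1) (1,-1) (1,-1) (1,-1)
That's 6 distinct rows out of 24 strategies.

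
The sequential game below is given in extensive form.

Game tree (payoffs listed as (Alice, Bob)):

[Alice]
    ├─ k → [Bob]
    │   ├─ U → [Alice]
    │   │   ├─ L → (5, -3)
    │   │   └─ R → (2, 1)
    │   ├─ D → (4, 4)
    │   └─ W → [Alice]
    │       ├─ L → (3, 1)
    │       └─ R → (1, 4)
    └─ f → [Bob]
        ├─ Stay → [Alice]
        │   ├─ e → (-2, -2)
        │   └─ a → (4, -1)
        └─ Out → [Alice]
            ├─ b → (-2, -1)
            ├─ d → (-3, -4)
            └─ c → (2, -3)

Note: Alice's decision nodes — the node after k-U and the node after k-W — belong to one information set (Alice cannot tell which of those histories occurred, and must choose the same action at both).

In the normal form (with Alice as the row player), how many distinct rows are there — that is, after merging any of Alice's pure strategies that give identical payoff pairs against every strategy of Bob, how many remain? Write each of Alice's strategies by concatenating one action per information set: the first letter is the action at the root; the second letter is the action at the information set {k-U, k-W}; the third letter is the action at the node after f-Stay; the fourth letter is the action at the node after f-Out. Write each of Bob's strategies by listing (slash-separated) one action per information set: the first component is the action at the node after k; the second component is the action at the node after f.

8

Alice has 24 pure strategies: kLeb, kLed, kLec, kLab, kLad, kLac, kReb, kRed, kRec, kRab, kRad, kRac, fLeb, fLed, fLec, fLab, fLad, fLac, fReb, fRed, fRec, fRab, fRad, fRac. Columns: U/Stay, U/Out, D/Stay, D/Out, W/Stay, W/Out.
{kLeb, kLed, kLec, kLab, kLad, kLac} → row (5,-3) (5,-3) (4,4) (4,4) (3,1) (3,1)
{kReb, kRed, kRec, kRab, kRad, kRac} → row (2,1) (2,1) (4,4) (4,4) (1,4) (1,4)
{fLeb, fReb} → row (-2,-2) (-2,-1) (-2,-2) (-2,-1) (-2,-2) (-2,-1)
{fLed, fRed} → row (-2,-2) (-3,-4) (-2,-2) (-3,-4) (-2,-2) (-3,-4)
{fLec, fRec} → row (-2,-2) (2,-3) (-2,-2) (2,-3) (-2,-2) (2,-3)
{fLab, fRab} → row (4,-1) (-2,-1) (4,-1) (-2,-1) (4,-1) (-2,-1)
{fLad, fRad} → row (4,-1) (-3,-4) (4,-1) (-3,-4) (4,-1) (-3,-4)
{fLac, fRac} → row (4,-1) (2,-3) (4,-1) (2,-3) (4,-1) (2,-3)
That's 8 distinct rows out of 24 strategies.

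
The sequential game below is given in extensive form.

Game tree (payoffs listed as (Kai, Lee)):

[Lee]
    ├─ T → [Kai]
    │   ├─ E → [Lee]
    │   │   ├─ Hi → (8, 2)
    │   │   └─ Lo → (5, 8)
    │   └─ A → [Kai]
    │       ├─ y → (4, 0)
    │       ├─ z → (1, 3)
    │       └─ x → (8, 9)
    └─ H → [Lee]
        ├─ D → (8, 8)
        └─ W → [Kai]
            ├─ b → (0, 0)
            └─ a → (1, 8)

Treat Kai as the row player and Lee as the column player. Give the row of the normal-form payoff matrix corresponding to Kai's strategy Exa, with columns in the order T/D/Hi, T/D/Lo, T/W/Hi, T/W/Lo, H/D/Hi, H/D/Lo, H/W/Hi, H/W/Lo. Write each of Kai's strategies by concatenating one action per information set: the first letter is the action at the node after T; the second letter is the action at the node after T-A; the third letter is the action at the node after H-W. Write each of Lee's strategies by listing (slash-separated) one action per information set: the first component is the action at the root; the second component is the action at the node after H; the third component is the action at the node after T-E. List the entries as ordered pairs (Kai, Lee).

vs T/D/Hi: Lee plays T → Kai plays E at [T] → Lee plays Hi at [T-E] → (8, 2)
vs T/D/Lo: Lee plays T → Kai plays E at [T] → Lee plays Lo at [T-E] → (5, 8)
vs T/W/Hi: Lee plays T → Kai plays E at [T] → Lee plays Hi at [T-E] → (8, 2)
vs T/W/Lo: Lee plays T → Kai plays E at [T] → Lee plays Lo at [T-E] → (5, 8)
vs H/D/Hi: Lee plays H → Lee plays D at [H] → (8, 8)
vs H/D/Lo: Lee plays H → Lee plays D at [H] → (8, 8)
vs H/W/Hi: Lee plays H → Lee plays W at [H] → Kai plays a at [H-W] → (1, 8)
vs H/W/Lo: Lee plays H → Lee plays W at [H] → Kai plays a at [H-W] → (1, 8)

(8,2) (5,8) (8,2) (5,8) (8,8) (8,8) (1,8) (1,8)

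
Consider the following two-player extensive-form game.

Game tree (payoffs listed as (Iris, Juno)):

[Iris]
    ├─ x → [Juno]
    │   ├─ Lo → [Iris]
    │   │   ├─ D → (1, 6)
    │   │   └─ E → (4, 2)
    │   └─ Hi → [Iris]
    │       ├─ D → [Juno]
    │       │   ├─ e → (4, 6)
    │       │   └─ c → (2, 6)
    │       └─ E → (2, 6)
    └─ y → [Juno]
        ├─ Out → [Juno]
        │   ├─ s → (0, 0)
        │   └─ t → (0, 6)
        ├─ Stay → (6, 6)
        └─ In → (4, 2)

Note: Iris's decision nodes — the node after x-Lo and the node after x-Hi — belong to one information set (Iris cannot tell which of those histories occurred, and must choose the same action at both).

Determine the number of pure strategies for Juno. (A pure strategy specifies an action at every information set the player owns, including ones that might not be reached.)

24

Juno owns the node after x with actions {Lo, Hi} — two choices.
Juno owns the node after y with actions {Out, Stay, In} — three choices.
Juno owns the node after y-Out with actions {s, t} — two choices.
Juno owns the node after x-Hi-D with actions {e, c} — two choices.
A pure strategy fixes one action at each information set independently, so the count is the product 2 × 3 × 2 × 2 = 24.
(For reference, Iris has 4 pure strategies, giving a 24×4 normal-form matrix.)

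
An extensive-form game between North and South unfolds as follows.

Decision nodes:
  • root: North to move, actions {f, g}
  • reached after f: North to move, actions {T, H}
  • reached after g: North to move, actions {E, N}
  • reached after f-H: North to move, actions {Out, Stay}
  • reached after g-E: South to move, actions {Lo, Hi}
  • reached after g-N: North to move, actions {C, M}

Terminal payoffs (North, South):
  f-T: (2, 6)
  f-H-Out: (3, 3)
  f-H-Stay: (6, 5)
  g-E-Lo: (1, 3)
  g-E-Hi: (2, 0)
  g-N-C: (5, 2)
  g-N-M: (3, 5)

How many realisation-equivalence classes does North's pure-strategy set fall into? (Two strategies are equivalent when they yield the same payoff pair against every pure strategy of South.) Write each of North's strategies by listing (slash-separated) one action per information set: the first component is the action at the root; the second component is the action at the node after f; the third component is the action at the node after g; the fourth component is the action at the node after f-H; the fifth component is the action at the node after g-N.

6

North has 32 pure strategies: f/T/E/Out/C, f/T/E/Out/M, f/T/E/Stay/C, f/T/E/Stay/M, f/T/N/Out/C, f/T/N/Out/M, f/T/N/Stay/C, f/T/N/Stay/M, f/H/E/Out/C, f/H/E/Out/M, f/H/E/Stay/C, f/H/E/Stay/M, f/H/N/Out/C, f/H/N/Out/M, f/H/N/Stay/C, f/H/N/Stay/M, g/T/E/Out/C, g/T/E/Out/M, g/T/E/Stay/C, g/T/E/Stay/M, g/T/N/Out/C, g/T/N/Out/M, g/T/N/Stay/C, g/T/N/Stay/M, g/H/E/Out/C, g/H/E/Out/M, g/H/E/Stay/C, g/H/E/Stay/M, g/H/N/Out/C, g/H/N/Out/M, g/H/N/Stay/C, g/H/N/Stay/M. Columns: Lo, Hi.
{f/T/E/Out/C, f/T/E/Out/M, f/T/E/Stay/C, f/T/E/Stay/M, f/T/N/Out/C, f/T/N/Out/M, f/T/N/Stay/C, f/T/N/Stay/M} → row (2,6) (2,6)
{f/H/E/Out/C, f/H/E/Out/M, f/H/N/Out/C, f/H/N/Out/M} → row (3,3) (3,3)
{f/H/E/Stay/C, f/H/E/Stay/M, f/H/N/Stay/C, f/H/N/Stay/M} → row (6,5) (6,5)
{g/T/E/Out/C, g/T/E/Out/M, g/T/E/Stay/C, g/T/E/Stay/M, g/H/E/Out/C, g/H/E/Out/M, g/H/E/Stay/C, g/H/E/Stay/M} → row (1,3) (2,0)
{g/T/N/Out/C, g/T/N/Stay/C, g/H/N/Out/C, g/H/N/Stay/C} → row (5,2) (5,2)
{g/T/N/Out/M, g/T/N/Stay/M, g/H/N/Out/M, g/H/N/Stay/M} → row (3,5) (3,5)
That's 6 distinct rows out of 32 strategies.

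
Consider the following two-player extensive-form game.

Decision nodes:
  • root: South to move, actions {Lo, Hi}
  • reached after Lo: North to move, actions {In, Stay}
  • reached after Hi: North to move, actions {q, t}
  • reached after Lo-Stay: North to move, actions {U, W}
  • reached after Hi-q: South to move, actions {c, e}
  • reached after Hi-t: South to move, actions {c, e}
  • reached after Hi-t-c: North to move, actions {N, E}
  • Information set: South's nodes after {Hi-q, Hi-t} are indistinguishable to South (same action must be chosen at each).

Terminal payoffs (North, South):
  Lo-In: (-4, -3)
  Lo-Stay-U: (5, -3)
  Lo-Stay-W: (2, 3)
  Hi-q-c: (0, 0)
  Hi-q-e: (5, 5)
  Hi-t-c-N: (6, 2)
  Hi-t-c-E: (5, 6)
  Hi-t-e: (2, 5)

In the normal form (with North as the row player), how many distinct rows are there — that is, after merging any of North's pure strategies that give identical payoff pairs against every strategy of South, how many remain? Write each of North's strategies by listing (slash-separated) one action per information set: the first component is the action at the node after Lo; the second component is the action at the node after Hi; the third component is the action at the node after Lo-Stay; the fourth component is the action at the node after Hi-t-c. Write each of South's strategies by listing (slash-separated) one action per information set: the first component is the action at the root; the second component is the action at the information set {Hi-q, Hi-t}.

North has 16 pure strategies: In/q/U/N, In/q/U/E, In/q/W/N, In/q/W/E, In/t/U/N, In/t/U/E, In/t/W/N, In/t/W/E, Stay/q/U/N, Stay/q/U/E, Stay/q/W/N, Stay/q/W/E, Stay/t/U/N, Stay/t/U/E, Stay/t/W/N, Stay/t/W/E. Columns: Lo/c, Lo/e, Hi/c, Hi/e.
{In/q/U/N, In/q/U/E, In/q/W/N, In/q/W/E} → row (-4,-3) (-4,-3) (0,0) (5,5)
{In/t/U/N, In/t/W/N} → row (-4,-3) (-4,-3) (6,2) (2,5)
{In/t/U/E, In/t/W/E} → row (-4,-3) (-4,-3) (5,6) (2,5)
{Stay/q/U/N, Stay/q/U/E} → row (5,-3) (5,-3) (0,0) (5,5)
{Stay/q/W/N, Stay/q/W/E} → row (2,3) (2,3) (0,0) (5,5)
{Stay/t/U/N} → row (5,-3) (5,-3) (6,2) (2,5)
{Stay/t/U/E} → row (5,-3) (5,-3) (5,6) (2,5)
{Stay/t/W/N} → row (2,3) (2,3) (6,2) (2,5)
{Stay/t/W/E} → row (2,3) (2,3) (5,6) (2,5)
That's 9 distinct rows out of 16 strategies.

9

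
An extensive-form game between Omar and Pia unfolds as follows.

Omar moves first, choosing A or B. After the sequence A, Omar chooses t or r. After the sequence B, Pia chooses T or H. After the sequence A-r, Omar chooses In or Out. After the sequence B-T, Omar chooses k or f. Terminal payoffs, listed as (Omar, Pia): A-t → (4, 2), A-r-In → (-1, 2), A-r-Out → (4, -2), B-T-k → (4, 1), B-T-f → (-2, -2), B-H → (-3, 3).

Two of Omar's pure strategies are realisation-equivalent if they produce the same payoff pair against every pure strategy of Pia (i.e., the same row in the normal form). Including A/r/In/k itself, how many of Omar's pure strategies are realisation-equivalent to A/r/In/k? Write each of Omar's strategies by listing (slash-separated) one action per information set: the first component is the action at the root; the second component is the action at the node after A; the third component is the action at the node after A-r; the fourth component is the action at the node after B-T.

Row for A/r/In/k (columns T, H): (-1,2) (-1,2).
Under A/r/In/k, Omar's choice at the node after B-T can never be reached regardless of what Pia does, so varying those choices leaves every outcome unchanged.
Holding the reachable choices fixed and varying the unreachable one freely already gives 2 equivalent strategies.
No other strategy reproduces this row, so those 2 are the full class: A/r/In/k, A/r/In/f.

2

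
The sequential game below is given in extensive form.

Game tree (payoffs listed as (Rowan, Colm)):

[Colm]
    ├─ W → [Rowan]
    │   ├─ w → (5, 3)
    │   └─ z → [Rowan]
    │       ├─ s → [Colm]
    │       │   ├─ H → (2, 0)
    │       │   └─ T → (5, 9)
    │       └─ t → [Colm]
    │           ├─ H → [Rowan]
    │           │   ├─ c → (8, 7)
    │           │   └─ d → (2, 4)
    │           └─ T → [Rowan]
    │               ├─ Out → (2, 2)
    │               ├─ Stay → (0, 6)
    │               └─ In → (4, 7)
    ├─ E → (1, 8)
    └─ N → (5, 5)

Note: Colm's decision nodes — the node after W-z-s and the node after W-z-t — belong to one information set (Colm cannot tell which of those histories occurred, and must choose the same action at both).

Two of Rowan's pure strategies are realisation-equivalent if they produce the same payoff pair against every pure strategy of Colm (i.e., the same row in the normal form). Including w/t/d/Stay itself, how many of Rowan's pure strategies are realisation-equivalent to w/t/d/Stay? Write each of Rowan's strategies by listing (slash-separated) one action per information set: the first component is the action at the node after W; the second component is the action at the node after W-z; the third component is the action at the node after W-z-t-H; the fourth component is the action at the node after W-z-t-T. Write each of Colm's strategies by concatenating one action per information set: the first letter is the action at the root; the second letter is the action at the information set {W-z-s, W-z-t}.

12

Row for w/t/d/Stay (columns WH, WT, EH, ET, NH, NT): (5,3) (5,3) (1,8) (1,8) (5,5) (5,5).
Under w/t/d/Stay, Rowan's choice at the node after W-z and at the node after W-z-t-H and at the node after W-z-t-T can never be reached regardless of what Colm does, so varying those choices leaves every outcome unchanged.
Holding the reachable choices fixed and varying the unreachable ones freely already gives 2 × 2 × 3 = 12 equivalent strategies.
No other strategy reproduces this row, so those 12 are the full class: w/s/c/Out, w/s/c/Stay, w/s/c/In, w/s/d/Out, w/s/d/Stay, w/s/d/In, w/t/c/Out, w/t/c/Stay, w/t/c/In, w/t/d/Out, w/t/d/Stay, w/t/d/In.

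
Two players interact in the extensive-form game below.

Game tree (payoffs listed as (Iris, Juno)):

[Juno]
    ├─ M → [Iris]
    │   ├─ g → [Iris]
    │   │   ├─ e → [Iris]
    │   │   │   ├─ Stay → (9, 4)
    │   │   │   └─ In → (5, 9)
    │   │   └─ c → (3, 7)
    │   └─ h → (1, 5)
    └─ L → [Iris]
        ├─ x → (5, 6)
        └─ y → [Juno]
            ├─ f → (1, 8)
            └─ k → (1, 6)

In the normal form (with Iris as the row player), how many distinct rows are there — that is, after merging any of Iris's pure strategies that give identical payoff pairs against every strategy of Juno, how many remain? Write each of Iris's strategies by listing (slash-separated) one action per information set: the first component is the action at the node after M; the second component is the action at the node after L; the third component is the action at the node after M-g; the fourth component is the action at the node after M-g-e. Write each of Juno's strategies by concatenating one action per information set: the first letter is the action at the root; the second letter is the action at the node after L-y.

Iris has 16 pure strategies: g/x/e/Stay, g/x/e/In, g/x/c/Stay, g/x/c/In, g/y/e/Stay, g/y/e/In, g/y/c/Stay, g/y/c/In, h/x/e/Stay, h/x/e/In, h/x/c/Stay, h/x/c/In, h/y/e/Stay, h/y/e/In, h/y/c/Stay, h/y/c/In. Columns: Mf, Mk, Lf, Lk.
{g/x/e/Stay} → row (9,4) (9,4) (5,6) (5,6)
{g/x/e/In} → row (5,9) (5,9) (5,6) (5,6)
{g/x/c/Stay, g/x/c/In} → row (3,7) (3,7) (5,6) (5,6)
{g/y/e/Stay} → row (9,4) (9,4) (1,8) (1,6)
{g/y/e/In} → row (5,9) (5,9) (1,8) (1,6)
{g/y/c/Stay, g/y/c/In} → row (3,7) (3,7) (1,8) (1,6)
{h/x/e/Stay, h/x/e/In, h/x/c/Stay, h/x/c/In} → row (1,5) (1,5) (5,6) (5,6)
{h/y/e/Stay, h/y/e/In, h/y/c/Stay, h/y/c/In} → row (1,5) (1,5) (1,8) (1,6)
That's 8 distinct rows out of 16 strategies.

8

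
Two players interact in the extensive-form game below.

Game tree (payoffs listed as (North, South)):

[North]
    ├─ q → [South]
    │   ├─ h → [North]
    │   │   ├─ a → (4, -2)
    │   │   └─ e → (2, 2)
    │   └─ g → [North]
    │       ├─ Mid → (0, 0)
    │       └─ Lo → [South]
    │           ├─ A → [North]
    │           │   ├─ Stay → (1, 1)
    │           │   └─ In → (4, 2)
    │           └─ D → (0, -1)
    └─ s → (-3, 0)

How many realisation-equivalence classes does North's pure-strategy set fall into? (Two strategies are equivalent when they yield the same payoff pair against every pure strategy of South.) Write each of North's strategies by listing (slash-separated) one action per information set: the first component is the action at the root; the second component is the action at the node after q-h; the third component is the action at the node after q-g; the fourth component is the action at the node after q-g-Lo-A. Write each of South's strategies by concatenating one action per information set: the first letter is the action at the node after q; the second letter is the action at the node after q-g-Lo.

7

North has 16 pure strategies: q/a/Mid/Stay, q/a/Mid/In, q/a/Lo/Stay, q/a/Lo/In, q/e/Mid/Stay, q/e/Mid/In, q/e/Lo/Stay, q/e/Lo/In, s/a/Mid/Stay, s/a/Mid/In, s/a/Lo/Stay, s/a/Lo/In, s/e/Mid/Stay, s/e/Mid/In, s/e/Lo/Stay, s/e/Lo/In. Columns: hA, hD, gA, gD.
{q/a/Mid/Stay, q/a/Mid/In} → row (4,-2) (4,-2) (0,0) (0,0)
{q/a/Lo/Stay} → row (4,-2) (4,-2) (1,1) (0,-1)
{q/a/Lo/In} → row (4,-2) (4,-2) (4,2) (0,-1)
{q/e/Mid/Stay, q/e/Mid/In} → row (2,2) (2,2) (0,0) (0,0)
{q/e/Lo/Stay} → row (2,2) (2,2) (1,1) (0,-1)
{q/e/Lo/In} → row (2,2) (2,2) (4,2) (0,-1)
{s/a/Mid/Stay, s/a/Mid/In, s/a/Lo/Stay, s/a/Lo/In, s/e/Mid/Stay, s/e/Mid/In, s/e/Lo/Stay, s/e/Lo/In} → row (-3,0) (-3,0) (-3,0) (-3,0)
That's 7 distinct rows out of 16 strategies.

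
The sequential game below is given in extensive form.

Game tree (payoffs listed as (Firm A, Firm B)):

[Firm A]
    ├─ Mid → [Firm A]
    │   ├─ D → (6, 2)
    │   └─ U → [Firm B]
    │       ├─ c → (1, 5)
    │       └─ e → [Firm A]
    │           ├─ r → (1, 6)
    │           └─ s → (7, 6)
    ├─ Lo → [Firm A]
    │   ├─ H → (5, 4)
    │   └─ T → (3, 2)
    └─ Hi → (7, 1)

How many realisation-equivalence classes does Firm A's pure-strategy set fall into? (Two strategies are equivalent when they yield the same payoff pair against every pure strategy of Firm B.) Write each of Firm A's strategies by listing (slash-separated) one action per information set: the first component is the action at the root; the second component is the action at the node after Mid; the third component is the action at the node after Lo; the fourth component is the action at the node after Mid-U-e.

6

Firm A has 24 pure strategies: Mid/D/H/r, Mid/D/H/s, Mid/D/T/r, Mid/D/T/s, Mid/U/H/r, Mid/U/H/s, Mid/U/T/r, Mid/U/T/s, Lo/D/H/r, Lo/D/H/s, Lo/D/T/r, Lo/D/T/s, Lo/U/H/r, Lo/U/H/s, Lo/U/T/r, Lo/U/T/s, Hi/D/H/r, Hi/D/H/s, Hi/D/T/r, Hi/D/T/s, Hi/U/H/r, Hi/U/H/s, Hi/U/T/r, Hi/U/T/s. Columns: c, e.
{Mid/D/H/r, Mid/D/H/s, Mid/D/T/r, Mid/D/T/s} → row (6,2) (6,2)
{Mid/U/H/r, Mid/U/T/r} → row (1,5) (1,6)
{Mid/U/H/s, Mid/U/T/s} → row (1,5) (7,6)
{Lo/D/H/r, Lo/D/H/s, Lo/U/H/r, Lo/U/H/s} → row (5,4) (5,4)
{Lo/D/T/r, Lo/D/T/s, Lo/U/T/r, Lo/U/T/s} → row (3,2) (3,2)
{Hi/D/H/r, Hi/D/H/s, Hi/D/T/r, Hi/D/T/s, Hi/U/H/r, Hi/U/H/s, Hi/U/T/r, Hi/U/T/s} → row (7,1) (7,1)
That's 6 distinct rows out of 24 strategies.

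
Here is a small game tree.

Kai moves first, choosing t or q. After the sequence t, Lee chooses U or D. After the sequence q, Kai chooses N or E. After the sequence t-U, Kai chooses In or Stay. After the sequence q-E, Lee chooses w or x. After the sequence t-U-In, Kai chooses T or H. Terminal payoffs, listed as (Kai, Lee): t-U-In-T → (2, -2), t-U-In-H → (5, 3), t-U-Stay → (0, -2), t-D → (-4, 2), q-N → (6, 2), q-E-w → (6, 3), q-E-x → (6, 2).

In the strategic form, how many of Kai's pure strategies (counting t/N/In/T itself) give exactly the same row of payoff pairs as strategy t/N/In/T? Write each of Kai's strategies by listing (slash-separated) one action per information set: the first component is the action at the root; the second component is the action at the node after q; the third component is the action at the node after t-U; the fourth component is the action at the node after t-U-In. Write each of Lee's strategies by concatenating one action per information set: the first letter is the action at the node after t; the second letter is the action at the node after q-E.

2

Row for t/N/In/T (columns Uw, Ux, Dw, Dx): (2,-2) (2,-2) (-4,2) (-4,2).
Under t/N/In/T, Kai's choice at the node after q can never be reached regardless of what Lee does, so varying those choices leaves every outcome unchanged.
Holding the reachable choices fixed and varying the unreachable one freely already gives 2 equivalent strategies.
No other strategy reproduces this row, so those 2 are the full class: t/N/In/T, t/E/In/T.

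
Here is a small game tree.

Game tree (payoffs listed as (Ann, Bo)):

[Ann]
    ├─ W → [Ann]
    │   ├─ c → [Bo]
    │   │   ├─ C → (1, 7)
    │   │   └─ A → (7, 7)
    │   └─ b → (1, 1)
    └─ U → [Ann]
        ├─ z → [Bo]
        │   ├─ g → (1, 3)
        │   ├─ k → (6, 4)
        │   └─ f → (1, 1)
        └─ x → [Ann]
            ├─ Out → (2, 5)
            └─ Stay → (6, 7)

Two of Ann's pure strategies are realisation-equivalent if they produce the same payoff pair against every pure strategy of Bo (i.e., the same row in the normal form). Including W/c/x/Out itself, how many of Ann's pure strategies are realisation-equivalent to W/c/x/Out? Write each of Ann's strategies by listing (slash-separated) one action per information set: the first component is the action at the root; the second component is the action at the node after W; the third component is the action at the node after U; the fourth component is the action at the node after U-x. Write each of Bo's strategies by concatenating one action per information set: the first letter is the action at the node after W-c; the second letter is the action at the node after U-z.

4

Row for W/c/x/Out (columns Cg, Ck, Cf, Ag, Ak, Af): (1,7) (1,7) (1,7) (7,7) (7,7) (7,7).
Under W/c/x/Out, Ann's choice at the node after U and at the node after U-x can never be reached regardless of what Bo does, so varying those choices leaves every outcome unchanged.
Holding the reachable choices fixed and varying the unreachable ones freely already gives 2 × 2 = 4 equivalent strategies.
No other strategy reproduces this row, so those 4 are the full class: W/c/z/Out, W/c/z/Stay, W/c/x/Out, W/c/x/Stay.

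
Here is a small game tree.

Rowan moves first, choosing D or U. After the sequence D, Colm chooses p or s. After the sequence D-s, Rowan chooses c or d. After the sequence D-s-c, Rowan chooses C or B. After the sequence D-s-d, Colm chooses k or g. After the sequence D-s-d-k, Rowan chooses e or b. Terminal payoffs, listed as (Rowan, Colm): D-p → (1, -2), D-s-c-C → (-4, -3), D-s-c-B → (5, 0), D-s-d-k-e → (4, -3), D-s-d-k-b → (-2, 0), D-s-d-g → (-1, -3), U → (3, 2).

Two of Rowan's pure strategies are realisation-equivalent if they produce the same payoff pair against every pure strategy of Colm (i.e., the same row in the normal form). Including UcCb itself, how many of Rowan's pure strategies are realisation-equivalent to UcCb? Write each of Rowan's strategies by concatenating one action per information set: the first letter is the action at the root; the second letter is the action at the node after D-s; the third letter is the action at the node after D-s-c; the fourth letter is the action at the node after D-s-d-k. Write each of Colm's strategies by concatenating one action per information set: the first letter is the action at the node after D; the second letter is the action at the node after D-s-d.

Row for UcCb (columns pk, pg, sk, sg): (3,2) (3,2) (3,2) (3,2).
Under UcCb, Rowan's choice at the node after D-s and at the node after D-s-c and at the node after D-s-d-k can never be reached regardless of what Colm does, so varying those choices leaves every outcome unchanged.
Holding the reachable choices fixed and varying the unreachable ones freely already gives 2 × 2 × 2 = 8 equivalent strategies.
No other strategy reproduces this row, so those 8 are the full class: UcCe, UcCb, UcBe, UcBb, UdCe, UdCb, UdBe, UdBb.

8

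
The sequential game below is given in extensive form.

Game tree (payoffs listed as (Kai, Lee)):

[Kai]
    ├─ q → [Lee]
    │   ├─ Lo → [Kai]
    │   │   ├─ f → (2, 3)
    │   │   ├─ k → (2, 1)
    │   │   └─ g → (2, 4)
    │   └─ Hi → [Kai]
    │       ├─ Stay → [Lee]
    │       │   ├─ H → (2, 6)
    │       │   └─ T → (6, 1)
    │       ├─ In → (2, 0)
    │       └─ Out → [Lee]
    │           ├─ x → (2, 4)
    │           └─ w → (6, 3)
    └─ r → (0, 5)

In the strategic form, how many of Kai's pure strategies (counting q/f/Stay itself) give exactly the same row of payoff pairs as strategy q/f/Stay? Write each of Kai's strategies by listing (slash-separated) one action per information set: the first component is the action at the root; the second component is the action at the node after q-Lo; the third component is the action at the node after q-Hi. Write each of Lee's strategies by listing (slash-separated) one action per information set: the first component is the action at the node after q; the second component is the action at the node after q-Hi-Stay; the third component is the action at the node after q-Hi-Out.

Row for q/f/Stay (columns Lo/H/x, Lo/H/w, Lo/T/x, Lo/T/w, Hi/H/x, Hi/H/w, Hi/T/x, Hi/T/w): (2,3) (2,3) (2,3) (2,3) (2,6) (2,6) (6,1) (6,1).
Every one of Kai's information sets is on the play path for some reply by Lee when Kai follows q/f/Stay.
Changing the action at any of them therefore changes at least one column, so only q/f/Stay itself gives this row.

1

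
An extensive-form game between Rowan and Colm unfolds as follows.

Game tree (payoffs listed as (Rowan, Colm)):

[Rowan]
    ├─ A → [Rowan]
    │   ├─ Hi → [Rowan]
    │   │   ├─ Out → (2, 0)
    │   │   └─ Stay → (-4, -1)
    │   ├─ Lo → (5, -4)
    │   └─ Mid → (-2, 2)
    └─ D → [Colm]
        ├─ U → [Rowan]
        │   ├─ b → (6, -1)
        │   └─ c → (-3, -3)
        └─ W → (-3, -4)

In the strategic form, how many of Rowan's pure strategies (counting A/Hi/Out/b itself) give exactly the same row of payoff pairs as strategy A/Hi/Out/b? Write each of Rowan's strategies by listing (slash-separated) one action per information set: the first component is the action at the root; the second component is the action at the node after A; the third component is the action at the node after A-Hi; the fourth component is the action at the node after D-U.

Row for A/Hi/Out/b (columns U, W): (2,0) (2,0).
Under A/Hi/Out/b, Rowan's choice at the node after D-U can never be reached regardless of what Colm does, so varying those choices leaves every outcome unchanged.
Holding the reachable choices fixed and varying the unreachable one freely already gives 2 equivalent strategies.
No other strategy reproduces this row, so those 2 are the full class: A/Hi/Out/b, A/Hi/Out/c.

2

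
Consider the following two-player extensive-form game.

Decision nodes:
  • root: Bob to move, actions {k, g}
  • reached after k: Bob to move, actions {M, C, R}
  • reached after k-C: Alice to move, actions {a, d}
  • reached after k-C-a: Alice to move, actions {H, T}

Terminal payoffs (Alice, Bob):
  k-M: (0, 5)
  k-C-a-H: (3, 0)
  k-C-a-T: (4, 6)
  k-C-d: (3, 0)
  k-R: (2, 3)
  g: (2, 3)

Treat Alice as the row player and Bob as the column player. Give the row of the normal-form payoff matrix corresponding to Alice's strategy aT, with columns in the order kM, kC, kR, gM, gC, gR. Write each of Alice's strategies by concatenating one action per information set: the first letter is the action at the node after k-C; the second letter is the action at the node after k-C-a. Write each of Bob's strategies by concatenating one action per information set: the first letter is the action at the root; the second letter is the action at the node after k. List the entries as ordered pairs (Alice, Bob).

vs kM: Bob plays k → Bob plays M at [k] → (0, 5)
vs kC: Bob plays k → Bob plays C at [k] → Alice plays a at [k-C] → Alice plays T at [k-C-a] → (4, 6)
vs kR: Bob plays k → Bob plays R at [k] → (2, 3)
vs gM: Bob plays g → (2, 3)
vs gC: Bob plays g → (2, 3)
vs gR: Bob plays g → (2, 3)

(0,5) (4,6) (2,3) (2,3) (2,3) (2,3)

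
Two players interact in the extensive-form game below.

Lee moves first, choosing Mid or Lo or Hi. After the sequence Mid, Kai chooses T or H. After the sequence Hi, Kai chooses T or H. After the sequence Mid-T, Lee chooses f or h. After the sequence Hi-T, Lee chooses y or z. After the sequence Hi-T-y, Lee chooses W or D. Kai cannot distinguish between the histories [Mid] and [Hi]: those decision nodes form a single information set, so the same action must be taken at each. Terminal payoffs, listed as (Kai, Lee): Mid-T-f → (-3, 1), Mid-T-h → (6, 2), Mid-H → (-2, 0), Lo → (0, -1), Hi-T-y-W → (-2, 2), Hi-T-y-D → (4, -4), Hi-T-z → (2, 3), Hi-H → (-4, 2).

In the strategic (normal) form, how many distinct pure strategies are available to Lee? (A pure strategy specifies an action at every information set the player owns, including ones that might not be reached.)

24

Lee owns the root with actions {Mid, Lo, Hi} — three choices.
Lee owns the node after Mid-T with actions {f, h} — two choices.
Lee owns the node after Hi-T with actions {y, z} — two choices.
Lee owns the node after Hi-T-y with actions {W, D} — two choices.
A pure strategy fixes one action at each information set independently, so the count is the product 3 × 2 × 2 × 2 = 24.
(For reference, Kai has 2 pure strategies, giving a 24×2 normal-form matrix.)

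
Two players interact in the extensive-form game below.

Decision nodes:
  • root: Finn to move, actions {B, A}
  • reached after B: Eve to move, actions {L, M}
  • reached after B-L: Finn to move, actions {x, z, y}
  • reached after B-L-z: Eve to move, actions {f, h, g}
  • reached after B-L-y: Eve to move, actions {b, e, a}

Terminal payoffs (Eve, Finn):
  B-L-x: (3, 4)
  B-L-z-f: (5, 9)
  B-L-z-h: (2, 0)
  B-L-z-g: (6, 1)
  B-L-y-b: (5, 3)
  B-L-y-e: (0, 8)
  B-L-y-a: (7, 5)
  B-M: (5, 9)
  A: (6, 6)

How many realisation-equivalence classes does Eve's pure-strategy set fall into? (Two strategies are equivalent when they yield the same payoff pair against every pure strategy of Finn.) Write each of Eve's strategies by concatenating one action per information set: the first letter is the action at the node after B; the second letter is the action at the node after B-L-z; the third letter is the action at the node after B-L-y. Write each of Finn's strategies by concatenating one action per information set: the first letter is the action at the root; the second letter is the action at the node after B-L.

10

Eve has 18 pure strategies: Lfb, Lfe, Lfa, Lhb, Lhe, Lha, Lgb, Lge, Lga, Mfb, Mfe, Mfa, Mhb, Mhe, Mha, Mgb, Mge, Mga. Columns: Bx, Bz, By, Ax, Az, Ay.
{Lfb} → row (3,4) (5,9) (5,3) (6,6) (6,6) (6,6)
{Lfe} → row (3,4) (5,9) (0,8) (6,6) (6,6) (6,6)
{Lfa} → row (3,4) (5,9) (7,5) (6,6) (6,6) (6,6)
{Lhb} → row (3,4) (2,0) (5,3) (6,6) (6,6) (6,6)
{Lhe} → row (3,4) (2,0) (0,8) (6,6) (6,6) (6,6)
{Lha} → row (3,4) (2,0) (7,5) (6,6) (6,6) (6,6)
{Lgb} → row (3,4) (6,1) (5,3) (6,6) (6,6) (6,6)
{Lge} → row (3,4) (6,1) (0,8) (6,6) (6,6) (6,6)
{Lga} → row (3,4) (6,1) (7,5) (6,6) (6,6) (6,6)
{Mfb, Mfe, Mfa, Mhb, Mhe, Mha, Mgb, Mge, Mga} → row (5,9) (5,9) (5,9) (6,6) (6,6) (6,6)
That's 10 distinct rows out of 18 strategies.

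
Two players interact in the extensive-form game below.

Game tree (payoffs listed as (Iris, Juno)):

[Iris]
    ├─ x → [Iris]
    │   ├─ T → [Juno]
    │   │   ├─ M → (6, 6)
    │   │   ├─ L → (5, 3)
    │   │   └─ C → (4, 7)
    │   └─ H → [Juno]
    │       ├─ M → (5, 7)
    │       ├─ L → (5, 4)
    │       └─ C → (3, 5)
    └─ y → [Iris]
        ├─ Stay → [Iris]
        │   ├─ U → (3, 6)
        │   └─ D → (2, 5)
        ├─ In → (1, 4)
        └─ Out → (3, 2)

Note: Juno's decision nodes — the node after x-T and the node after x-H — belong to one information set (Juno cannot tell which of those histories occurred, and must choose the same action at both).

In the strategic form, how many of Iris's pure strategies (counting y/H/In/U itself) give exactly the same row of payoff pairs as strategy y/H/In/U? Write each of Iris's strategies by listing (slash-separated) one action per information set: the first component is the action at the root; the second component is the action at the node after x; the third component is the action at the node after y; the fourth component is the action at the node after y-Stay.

4

Row for y/H/In/U (columns M, L, C): (1,4) (1,4) (1,4).
Under y/H/In/U, Iris's choice at the node after x and at the node after y-Stay can never be reached regardless of what Juno does, so varying those choices leaves every outcome unchanged.
Holding the reachable choices fixed and varying the unreachable ones freely already gives 2 × 2 = 4 equivalent strategies.
No other strategy reproduces this row, so those 4 are the full class: y/T/In/U, y/T/In/D, y/H/In/U, y/H/In/D.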